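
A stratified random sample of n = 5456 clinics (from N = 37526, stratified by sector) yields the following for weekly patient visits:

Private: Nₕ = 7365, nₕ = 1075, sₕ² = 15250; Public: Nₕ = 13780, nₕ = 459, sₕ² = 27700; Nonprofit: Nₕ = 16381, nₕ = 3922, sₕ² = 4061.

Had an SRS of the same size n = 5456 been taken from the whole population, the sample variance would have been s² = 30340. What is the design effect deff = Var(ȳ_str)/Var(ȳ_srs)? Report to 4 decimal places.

1.7851

Var(ȳ_str) = Σ Wₕ²(1−fₕ)sₕ²/nₕ with Wₕ = Nₕ/37526:
  Private: (7365/37526)²·(1−1075/7365)·15250/1075 = 0.46668112
  Public: (13780/37526)²·(1−459/13780)·27700/459 = 7.8666274
  Nonprofit: (16381/37526)²·(1−3922/16381)·4061/3922 = 0.15006674
  → Var(ȳ_str) = 8.4833753.
Var(ȳ_srs) = (1 − 5456/37526)·30340/5456 = 4.7523443.
deff = 8.4833753 / 4.7523443 = 1.7851.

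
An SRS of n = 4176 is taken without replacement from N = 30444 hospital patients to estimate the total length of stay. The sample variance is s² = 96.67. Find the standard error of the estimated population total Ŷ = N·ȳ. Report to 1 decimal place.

4302.6

Var(Ŷ) = N²·Var(ȳ) = N²·(1 − n/N)·s²/n.
f = 4176/30444 = 0.13716989; Var(ȳ) = 0.86283011·96.67/4176 = 0.019973608.
Var(Ŷ) = 30444² · 0.019973608 = 1.8512282 × 10^7.
SE(Ŷ) = √(1.8512282 × 10^7) = 4302.6.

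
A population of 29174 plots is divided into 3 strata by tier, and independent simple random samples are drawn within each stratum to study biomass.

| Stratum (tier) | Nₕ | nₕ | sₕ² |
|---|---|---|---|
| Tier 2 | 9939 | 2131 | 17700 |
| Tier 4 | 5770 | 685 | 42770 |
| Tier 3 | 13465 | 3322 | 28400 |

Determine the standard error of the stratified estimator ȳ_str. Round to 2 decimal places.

2.07

Var(ȳ_str) = Σₕ Wₕ²(1 − fₕ)sₕ²/nₕ with Wₕ = Nₕ/N, N = 29174.
Tier 2: Wₕ = 0.34068006; term = 0.34068006²·(1 − 0.21440789)·17700/2131 = 0.75732162.
Tier 4: Wₕ = 0.19777884; term = 0.19777884²·(1 − 0.11871750)·42770/685 = 2.1524025.
Tier 3: Wₕ = 0.46154110; term = 0.46154110²·(1 − 0.24671370)·28400/3322 = 1.3718276.
Sum = 4.2815517.
SE = √(4.2815517) = 2.07.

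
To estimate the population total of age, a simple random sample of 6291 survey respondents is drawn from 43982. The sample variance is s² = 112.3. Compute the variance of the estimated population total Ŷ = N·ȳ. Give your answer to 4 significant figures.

Var(Ŷ) = N²·Var(ȳ) = N²·(1 − n/N)·s²/n.
f = 6291/43982 = 0.14303579; Var(ȳ) = 0.85696421·112.3/6291 = 0.015297581.
Var(Ŷ) = 43982² · 0.015297581 = 2.959189 × 10^7.

2.959 × 10^7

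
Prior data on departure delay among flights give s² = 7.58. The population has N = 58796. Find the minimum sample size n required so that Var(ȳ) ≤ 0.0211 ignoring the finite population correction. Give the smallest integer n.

360

Without fpc, n₀ = s²/D = 7.58/0.0211 = 359.2417.
Rounding up, n = 360.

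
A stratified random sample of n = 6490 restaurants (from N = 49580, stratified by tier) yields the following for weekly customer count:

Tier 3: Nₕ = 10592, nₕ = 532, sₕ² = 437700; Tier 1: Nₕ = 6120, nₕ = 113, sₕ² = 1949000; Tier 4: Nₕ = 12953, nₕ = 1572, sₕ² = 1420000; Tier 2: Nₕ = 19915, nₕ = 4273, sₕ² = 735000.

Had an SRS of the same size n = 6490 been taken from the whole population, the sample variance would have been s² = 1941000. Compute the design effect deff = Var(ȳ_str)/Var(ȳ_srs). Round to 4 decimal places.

Var(ȳ_str) = Σ Wₕ²(1−fₕ)sₕ²/nₕ with Wₕ = Nₕ/49580:
  Tier 3: (10592/49580)²·(1−532/10592)·437700/532 = 35.663817
  Tier 1: (6120/49580)²·(1−113/6120)·1949000/113 = 257.94636
  Tier 4: (12953/49580)²·(1−1572/12953)·1420000/1572 = 54.171835
  Tier 2: (19915/49580)²·(1−4273/19915)·735000/4273 = 21.797867
  → Var(ȳ_str) = 369.57988.
Var(ȳ_srs) = (1 − 6490/49580)·1941000/6490 = 259.92665.
deff = 369.57988 / 259.92665 = 1.4219.

1.4219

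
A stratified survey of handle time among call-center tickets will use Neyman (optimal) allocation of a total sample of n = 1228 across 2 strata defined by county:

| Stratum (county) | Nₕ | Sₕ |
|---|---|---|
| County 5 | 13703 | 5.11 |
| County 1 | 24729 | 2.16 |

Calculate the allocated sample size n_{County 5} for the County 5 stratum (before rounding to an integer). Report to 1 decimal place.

696.6

Neyman allocation: nₕ = n·NₕSₕ / Σⱼ NⱼSⱼ.
Σ NⱼSⱼ = 13703·5.11 + 24729·2.16 = 123436.97.
n_{County 5} = 1228·13703·5.11 / 123436.97 = 696.6.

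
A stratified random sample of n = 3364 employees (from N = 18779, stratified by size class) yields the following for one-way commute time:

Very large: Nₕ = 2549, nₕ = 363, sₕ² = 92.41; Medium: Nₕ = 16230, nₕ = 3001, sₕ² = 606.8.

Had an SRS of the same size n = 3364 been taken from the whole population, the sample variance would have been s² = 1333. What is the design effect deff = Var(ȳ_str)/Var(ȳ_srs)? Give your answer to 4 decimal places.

0.3908

Var(ȳ_str) = Σ Wₕ²(1−fₕ)sₕ²/nₕ with Wₕ = Nₕ/18779:
  Very large: (2549/18779)²·(1−363/2549)·92.41/363 = 0.00402242
  Medium: (16230/18779)²·(1−3001/16230)·606.8/3001 = 0.12310627
  → Var(ȳ_str) = 0.12712869.
Var(ȳ_srs) = (1 − 3364/18779)·1333/3364 = 0.32527091.
deff = 0.12712869 / 0.32527091 = 0.3908.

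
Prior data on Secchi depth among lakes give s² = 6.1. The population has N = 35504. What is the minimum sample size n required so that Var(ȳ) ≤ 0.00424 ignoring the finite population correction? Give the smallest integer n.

1439

Without fpc, n₀ = s²/D = 6.1/0.00424 = 1438.6792.
Rounding up, n = 1439.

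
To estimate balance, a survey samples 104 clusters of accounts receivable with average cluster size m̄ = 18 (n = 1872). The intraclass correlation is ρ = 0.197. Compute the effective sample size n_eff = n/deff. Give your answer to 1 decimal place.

430.4

deff = 1 + (18 − 1)·0.197 = 1 + 3.349 = 4.349.
n_eff = 1872 / 4.349 = 430.4.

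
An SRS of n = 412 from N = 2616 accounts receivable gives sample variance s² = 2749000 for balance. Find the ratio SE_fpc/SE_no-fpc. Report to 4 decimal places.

f = n/N = 412/2616 = 0.15749235.
SE_no-fpc = √(s²/n) = 81.684332; SE_fpc = √((1−f)s²/n) = 74.97659.
Ratio = √(1−f) = 0.91788215.

0.9179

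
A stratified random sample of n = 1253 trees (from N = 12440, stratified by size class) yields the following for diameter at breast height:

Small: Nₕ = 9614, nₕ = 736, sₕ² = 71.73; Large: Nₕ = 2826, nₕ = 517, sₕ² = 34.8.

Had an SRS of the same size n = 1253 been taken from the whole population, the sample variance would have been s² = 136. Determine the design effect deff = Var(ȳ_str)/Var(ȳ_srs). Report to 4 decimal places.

0.5798

Var(ȳ_str) = Σ Wₕ²(1−fₕ)sₕ²/nₕ with Wₕ = Nₕ/12440:
  Small: (9614/12440)²·(1−736/9614)·71.73/736 = 0.053752852
  Large: (2826/12440)²·(1−517/2826)·34.8/517 = 0.0028382068
  → Var(ȳ_str) = 0.056591059.
Var(ȳ_srs) = (1 − 1253/12440)·136/1253 = 0.097607029.
deff = 0.056591059 / 0.097607029 = 0.5798.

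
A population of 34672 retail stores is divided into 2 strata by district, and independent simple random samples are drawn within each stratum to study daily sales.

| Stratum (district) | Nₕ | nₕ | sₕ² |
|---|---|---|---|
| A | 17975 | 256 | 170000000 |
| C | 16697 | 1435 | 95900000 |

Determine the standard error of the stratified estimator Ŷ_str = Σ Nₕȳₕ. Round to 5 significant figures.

Var(Ŷ_str) = Σₕ Nₕ²(1 − fₕ)sₕ²/nₕ.
A: 17975²·(1 − 256/17975)·170000000/256 = 2.1150326 × 10^14.
C: 16697²·(1 − 1435/16697)·95900000/1435 = 1.7030077 × 10^13.
Sum = 2.2853334 × 10^14.
SE = √(2.2853334 × 10^14) = 1.5117 × 10^7.

1.5117 × 10^7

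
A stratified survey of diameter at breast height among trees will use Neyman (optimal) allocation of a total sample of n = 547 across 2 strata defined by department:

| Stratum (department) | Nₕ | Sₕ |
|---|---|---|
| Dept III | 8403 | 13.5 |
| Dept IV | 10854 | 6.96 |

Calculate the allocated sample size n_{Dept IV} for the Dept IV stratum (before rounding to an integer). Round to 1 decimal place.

218.7

Neyman allocation: nₕ = n·NₕSₕ / Σⱼ NⱼSⱼ.
Σ NⱼSⱼ = 8403·13.5 + 10854·6.96 = 188984.34.
n_{Dept IV} = 547·10854·6.96 / 188984.34 = 218.7.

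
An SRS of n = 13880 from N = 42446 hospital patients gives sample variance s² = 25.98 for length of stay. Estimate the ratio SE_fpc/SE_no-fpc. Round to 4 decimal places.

f = n/N = 13880/42446 = 0.32700372.
SE_no-fpc = √(s²/n) = 0.043263818; SE_fpc = √((1−f)s²/n) = 0.035492057.
Ratio = √(1−f) = 0.82036350.

0.8204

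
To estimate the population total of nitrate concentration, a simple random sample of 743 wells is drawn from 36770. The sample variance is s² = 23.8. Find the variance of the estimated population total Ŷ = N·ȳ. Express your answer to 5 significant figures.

Var(Ŷ) = N²·Var(ȳ) = N²·(1 − n/N)·s²/n.
f = 743/36770 = 0.02020669; Var(ȳ) = 0.97979331·23.8/743 = 0.031385035.
Var(Ŷ) = 36770² · 0.031385035 = 4.24336 × 10^7.

4.2434 × 10^7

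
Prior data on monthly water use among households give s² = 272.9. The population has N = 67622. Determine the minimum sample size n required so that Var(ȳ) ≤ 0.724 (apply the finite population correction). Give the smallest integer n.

375

Without fpc, n₀ = s²/D = 272.9/0.724 = 376.9337.
With fpc, (1 − n/N)·s²/n ≤ D requires n ≥ n₀/(1 + n₀/N) = 376.9337/(1 + 376.9337/67622) = 374.8443.
Rounding up, n = 375.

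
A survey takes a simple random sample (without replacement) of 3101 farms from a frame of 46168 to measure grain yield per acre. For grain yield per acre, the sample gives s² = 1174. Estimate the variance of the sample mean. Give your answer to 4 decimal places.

0.3532

Under SRS without replacement, Var(ȳ) = (1 − f)·s²/n with f = n/N = 3101/46168 = 0.06716774.
Var(ȳ) = (1 − 0.06716774)·1174/3101 = 0.93283226·0.37858755 = 0.35315868.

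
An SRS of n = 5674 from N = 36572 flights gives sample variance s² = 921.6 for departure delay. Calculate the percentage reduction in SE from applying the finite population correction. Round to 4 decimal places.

f = n/N = 5674/36572 = 0.15514601.
SE_no-fpc = √(s²/n) = 0.40301997; SE_fpc = √((1−f)s²/n) = 0.37043959.
Ratio = √(1−f) = 0.91915939. Reduction = 100·(1 − 0.91915939) = 8.0841%.

8.0841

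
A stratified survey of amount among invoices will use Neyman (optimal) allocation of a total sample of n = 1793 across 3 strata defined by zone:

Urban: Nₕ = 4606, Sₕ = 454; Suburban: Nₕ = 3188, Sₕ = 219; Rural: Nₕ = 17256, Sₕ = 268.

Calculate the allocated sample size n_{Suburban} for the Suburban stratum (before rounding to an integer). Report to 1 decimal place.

168.8

Neyman allocation: nₕ = n·NₕSₕ / Σⱼ NⱼSⱼ.
Σ NⱼSⱼ = 4606·454 + 3188·219 + 17256·268 = 7.413904 × 10^6.
n_{Suburban} = 1793·3188·219 / (7.413904 × 10^6) = 168.8.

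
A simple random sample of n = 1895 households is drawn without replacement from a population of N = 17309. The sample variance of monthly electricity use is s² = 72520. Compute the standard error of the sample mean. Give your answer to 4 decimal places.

Under SRS without replacement, Var(ȳ) = (1 − f)·s²/n with f = n/N = 1895/17309 = 0.10948062.
Var(ȳ) = (1 − 0.10948062)·72520/1895 = 0.89051938·38.269129 = 34.079401.
SE(ȳ) = √(34.079401) = 5.8378.

5.8378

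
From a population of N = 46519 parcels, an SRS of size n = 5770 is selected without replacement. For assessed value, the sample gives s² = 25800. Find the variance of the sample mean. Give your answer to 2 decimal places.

Under SRS without replacement, Var(ȳ) = (1 − f)·s²/n with f = n/N = 5770/46519 = 0.12403534.
Var(ȳ) = (1 − 0.12403534)·25800/5770 = 0.87596466·4.4714038 = 3.9167917.

3.92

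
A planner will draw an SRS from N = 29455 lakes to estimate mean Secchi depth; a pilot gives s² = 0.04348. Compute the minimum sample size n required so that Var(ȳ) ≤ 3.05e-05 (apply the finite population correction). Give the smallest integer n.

Without fpc, n₀ = s²/D = 0.04348/3.05e-05 = 1425.5738.
With fpc, (1 − n/N)·s²/n ≤ D requires n ≥ n₀/(1 + n₀/N) = 1425.5738/(1 + 1425.5738/29455) = 1359.7635.
Rounding up, n = 1360.

1360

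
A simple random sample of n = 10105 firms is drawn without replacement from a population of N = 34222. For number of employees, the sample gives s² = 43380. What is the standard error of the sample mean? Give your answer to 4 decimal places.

1.7393

Under SRS without replacement, Var(ȳ) = (1 − f)·s²/n with f = n/N = 10105/34222 = 0.29527789.
Var(ȳ) = (1 − 0.29527789)·43380/10105 = 0.70472211·4.2929243 = 3.0253187.
SE(ȳ) = √(3.0253187) = 1.7393.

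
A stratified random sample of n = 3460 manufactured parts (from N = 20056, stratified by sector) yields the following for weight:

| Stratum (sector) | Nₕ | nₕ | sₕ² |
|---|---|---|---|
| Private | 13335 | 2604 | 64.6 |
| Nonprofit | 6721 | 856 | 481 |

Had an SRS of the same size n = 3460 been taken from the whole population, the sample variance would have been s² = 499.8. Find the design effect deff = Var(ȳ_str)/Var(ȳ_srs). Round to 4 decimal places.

Var(ȳ_str) = Σ Wₕ²(1−fₕ)sₕ²/nₕ with Wₕ = Nₕ/20056:
  Private: (13335/20056)²·(1−2604/13335)·64.6/2604 = 0.0088254348
  Nonprofit: (6721/20056)²·(1−856/6721)·481/856 = 0.055066133
  → Var(ȳ_str) = 0.063891568.
Var(ȳ_srs) = (1 − 3460/20056)·499.8/3460 = 0.11953064.
deff = 0.063891568 / 0.11953064 = 0.5345.

0.5345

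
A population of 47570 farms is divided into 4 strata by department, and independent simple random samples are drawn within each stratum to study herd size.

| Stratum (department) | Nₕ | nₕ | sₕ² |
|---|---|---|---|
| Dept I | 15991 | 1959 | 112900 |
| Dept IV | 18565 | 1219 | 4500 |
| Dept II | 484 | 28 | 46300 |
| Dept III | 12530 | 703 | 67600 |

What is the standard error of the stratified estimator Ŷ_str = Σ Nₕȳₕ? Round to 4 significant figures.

169500

Var(Ŷ_str) = Σₕ Nₕ²(1 − fₕ)sₕ²/nₕ.
Dept I: 15991²·(1 − 1959/15991)·112900/1959 = 1.2931673 × 10^10.
Dept IV: 18565²·(1 − 1219/18565)·4500/1219 = 1.1887844 × 10^9.
Dept II: 484²·(1 − 28/484)·46300/28 = 3.6494983 × 10^8.
Dept III: 12530²·(1 − 703/12530)·67600/703 = 1.4250071 × 10^10.
Sum = 2.8735478 × 10^10.
SE = √(2.8735478 × 10^10) = 169500.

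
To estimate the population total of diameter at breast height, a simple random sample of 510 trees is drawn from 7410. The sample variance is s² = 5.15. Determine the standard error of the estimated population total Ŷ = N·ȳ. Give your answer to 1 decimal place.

718.5

Var(Ŷ) = N²·Var(ȳ) = N²·(1 − n/N)·s²/n.
f = 510/7410 = 0.06882591; Var(ȳ) = 0.93117409·5.15/510 = 0.0094030325.
Var(Ŷ) = 7410² · 0.0094030325 = 516302.65.
SE(Ŷ) = √(516302.65) = 718.5.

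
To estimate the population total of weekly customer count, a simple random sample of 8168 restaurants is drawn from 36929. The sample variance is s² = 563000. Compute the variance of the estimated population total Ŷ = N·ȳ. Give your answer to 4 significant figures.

Var(Ŷ) = N²·Var(ȳ) = N²·(1 − n/N)·s²/n.
f = 8168/36929 = 0.22118119; Var(ȳ) = 0.77881881·563000/8168 = 53.682051.
Var(Ŷ) = 36929² · 53.682051 = 7.3208953 × 10^10.

7.321 × 10^10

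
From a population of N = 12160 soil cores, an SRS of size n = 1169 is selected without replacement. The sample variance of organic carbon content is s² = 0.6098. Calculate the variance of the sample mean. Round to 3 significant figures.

4.71 × 10^-4

Under SRS without replacement, Var(ȳ) = (1 − f)·s²/n with f = n/N = 1169/12160 = 0.09613487.
Var(ȳ) = (1 − 0.09613487)·0.6098/1169 = 0.90386513·5.2164243 × 10^-4 = 4.714944 × 10^-4.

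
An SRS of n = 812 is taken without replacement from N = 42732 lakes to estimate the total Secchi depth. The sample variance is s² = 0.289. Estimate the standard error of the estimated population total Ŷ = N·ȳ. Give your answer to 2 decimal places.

798.47

Var(Ŷ) = N²·Var(ȳ) = N²·(1 − n/N)·s²/n.
f = 812/42732 = 0.01900215; Var(ȳ) = 0.98099785·0.289/812 = 3.4914825 × 10^-4.
Var(Ŷ) = 42732² · (3.4914825 × 10^-4) = 637553.02.
SE(Ŷ) = √(637553.02) = 798.47.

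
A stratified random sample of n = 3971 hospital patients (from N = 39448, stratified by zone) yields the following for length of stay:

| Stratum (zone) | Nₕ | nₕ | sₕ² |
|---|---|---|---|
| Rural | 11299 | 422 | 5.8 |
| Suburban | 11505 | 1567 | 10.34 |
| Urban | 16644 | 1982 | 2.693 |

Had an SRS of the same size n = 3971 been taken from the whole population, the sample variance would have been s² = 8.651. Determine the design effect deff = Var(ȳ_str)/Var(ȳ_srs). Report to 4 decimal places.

0.9102

Var(ȳ_str) = Σ Wₕ²(1−fₕ)sₕ²/nₕ with Wₕ = Nₕ/39448:
  Rural: (11299/39448)²·(1−422/11299)·5.8/422 = 0.0010854622
  Suburban: (11505/39448)²·(1−1567/11505)·10.34/1567 = 4.8482743 × 10^-4
  Urban: (16644/39448)²·(1−1982/16644)·2.693/1982 = 2.1307556 × 10^-4
  → Var(ȳ_str) = 0.0017833652.
Var(ȳ_srs) = (1 − 3971/39448)·8.651/3971 = 0.0019592431.
deff = 0.0017833652 / 0.0019592431 = 0.9102.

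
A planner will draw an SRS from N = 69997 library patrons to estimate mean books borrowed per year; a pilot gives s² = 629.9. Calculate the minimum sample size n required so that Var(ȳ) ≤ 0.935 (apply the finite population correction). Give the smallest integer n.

668

Without fpc, n₀ = s²/D = 629.9/0.935 = 673.6898.
With fpc, (1 − n/N)·s²/n ≤ D requires n ≥ n₀/(1 + n₀/N) = 673.6898/(1 + 673.6898/69997) = 667.2676.
Rounding up, n = 668.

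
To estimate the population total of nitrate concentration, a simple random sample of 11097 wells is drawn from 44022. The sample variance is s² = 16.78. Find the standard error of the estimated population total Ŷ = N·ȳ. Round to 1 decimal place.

1480.4

Var(Ŷ) = N²·Var(ȳ) = N²·(1 − n/N)·s²/n.
f = 11097/44022 = 0.25207851; Var(ȳ) = 0.74792149·16.78/11097 = 0.0011309473.
Var(Ŷ) = 44022² · 0.0011309473 = 2.191704 × 10^6.
SE(Ŷ) = √(2.191704 × 10^6) = 1480.4.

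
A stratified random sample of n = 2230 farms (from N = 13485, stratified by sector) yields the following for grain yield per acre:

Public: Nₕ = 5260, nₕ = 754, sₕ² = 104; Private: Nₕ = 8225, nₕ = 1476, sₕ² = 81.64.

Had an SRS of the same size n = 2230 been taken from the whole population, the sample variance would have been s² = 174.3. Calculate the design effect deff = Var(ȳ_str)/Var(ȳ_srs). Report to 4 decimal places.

0.5344

Var(ȳ_str) = Σ Wₕ²(1−fₕ)sₕ²/nₕ with Wₕ = Nₕ/13485:
  Public: (5260/13485)²·(1−754/5260)·104/754 = 0.01797782
  Private: (8225/13485)²·(1−1476/8225)·81.64/1476 = 0.016884573
  → Var(ȳ_str) = 0.034862393.
Var(ȳ_srs) = (1 − 2230/13485)·174.3/2230 = 0.065235962.
deff = 0.034862393 / 0.065235962 = 0.5344.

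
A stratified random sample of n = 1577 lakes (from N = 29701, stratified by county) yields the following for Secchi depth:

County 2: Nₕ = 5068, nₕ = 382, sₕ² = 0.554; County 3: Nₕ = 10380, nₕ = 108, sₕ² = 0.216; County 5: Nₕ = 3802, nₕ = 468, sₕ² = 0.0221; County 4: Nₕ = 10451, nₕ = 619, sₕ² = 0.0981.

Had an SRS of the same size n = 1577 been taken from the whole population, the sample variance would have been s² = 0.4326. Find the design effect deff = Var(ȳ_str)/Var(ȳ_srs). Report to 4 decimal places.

Var(ȳ_str) = Σ Wₕ²(1−fₕ)sₕ²/nₕ with Wₕ = Nₕ/29701:
  County 2: (5068/29701)²·(1−382/5068)·0.554/382 = 3.9042997 × 10^-5
  County 3: (10380/29701)²·(1−108/10380)·0.216/108 = 2.4173538 × 10^-4
  County 5: (3802/29701)²·(1−468/3802)·0.0221/468 = 6.785502 × 10^-7
  County 4: (10451/29701)²·(1−619/10451)·0.0981/619 = 1.846018 × 10^-5
  → Var(ȳ_str) = 2.9991711 × 10^-4.
Var(ȳ_srs) = (1 − 1577/29701)·0.4326/1577 = 2.5975316 × 10^-4.
deff = (2.9991711 × 10^-4) / (2.5975316 × 10^-4) = 1.1546.

1.1546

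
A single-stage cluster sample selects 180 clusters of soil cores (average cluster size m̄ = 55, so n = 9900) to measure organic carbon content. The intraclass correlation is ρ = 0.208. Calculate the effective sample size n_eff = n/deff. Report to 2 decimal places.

809.35

deff = 1 + (55 − 1)·0.208 = 1 + 11.232 = 12.232.
n_eff = 9900 / 12.232 = 809.35.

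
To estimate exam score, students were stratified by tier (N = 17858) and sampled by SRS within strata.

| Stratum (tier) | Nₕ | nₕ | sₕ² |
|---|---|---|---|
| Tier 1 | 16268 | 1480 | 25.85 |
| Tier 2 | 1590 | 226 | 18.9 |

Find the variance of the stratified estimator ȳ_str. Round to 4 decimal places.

0.0137

Var(ȳ_str) = Σₕ Wₕ²(1 − fₕ)sₕ²/nₕ with Wₕ = Nₕ/N, N = 17858.
Tier 1: Wₕ = 0.91096427; term = 0.91096427²·(1 − 0.09097615)·25.85/1480 = 0.013175794.
Tier 2: Wₕ = 0.08903573; term = 0.08903573²·(1 − 0.14213836)·18.9/226 = 5.6872094 × 10^-4.
Sum = 0.013744515.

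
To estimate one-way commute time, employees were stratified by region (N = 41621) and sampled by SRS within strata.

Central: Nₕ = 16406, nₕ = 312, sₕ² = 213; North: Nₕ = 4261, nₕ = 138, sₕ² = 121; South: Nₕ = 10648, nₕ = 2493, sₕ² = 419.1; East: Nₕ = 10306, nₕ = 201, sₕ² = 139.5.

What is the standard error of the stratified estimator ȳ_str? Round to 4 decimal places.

0.4039

Var(ȳ_str) = Σₕ Wₕ²(1 − fₕ)sₕ²/nₕ with Wₕ = Nₕ/N, N = 41621.
Central: Wₕ = 0.39417602; term = 0.39417602²·(1 − 0.01901743)·213/312 = 0.1040559.
North: Wₕ = 0.10237620; term = 0.10237620²·(1 − 0.03238676)·121/138 = 0.0088921367.
South: Wₕ = 0.25583239; term = 0.25583239²·(1 − 0.23412847)·419.1/2493 = 0.0084267938.
East: Wₕ = 0.24761539; term = 0.24761539²·(1 − 0.01950320)·139.5/201 = 0.04172339.
Sum = 0.16309822.
SE = √(0.16309822) = 0.4039.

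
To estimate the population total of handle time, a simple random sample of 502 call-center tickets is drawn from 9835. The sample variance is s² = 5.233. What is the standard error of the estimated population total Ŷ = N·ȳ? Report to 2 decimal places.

Var(Ŷ) = N²·Var(ȳ) = N²·(1 − n/N)·s²/n.
f = 502/9835 = 0.05104220; Var(ȳ) = 0.94895780·5.233/502 = 0.0098922235.
Var(Ŷ) = 9835² · 0.0098922235 = 956847.33.
SE(Ŷ) = √(956847.33) = 978.19.

978.19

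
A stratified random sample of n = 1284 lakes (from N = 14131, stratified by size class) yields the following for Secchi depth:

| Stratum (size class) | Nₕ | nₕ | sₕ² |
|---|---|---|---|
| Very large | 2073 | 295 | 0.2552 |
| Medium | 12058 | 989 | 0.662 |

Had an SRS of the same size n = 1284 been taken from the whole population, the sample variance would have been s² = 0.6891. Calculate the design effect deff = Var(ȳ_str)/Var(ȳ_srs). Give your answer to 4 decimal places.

Var(ȳ_str) = Σ Wₕ²(1−fₕ)sₕ²/nₕ with Wₕ = Nₕ/14131:
  Very large: (2073/14131)²·(1−295/2073)·0.2552/295 = 1.5967757 × 10^-5
  Medium: (12058/14131)²·(1−989/12058)·0.662/989 = 4.474037 × 10^-4
  → Var(ȳ_str) = 4.6337146 × 10^-4.
Var(ȳ_srs) = (1 − 1284/14131)·0.6891/1284 = 4.8791712 × 10^-4.
deff = (4.6337146 × 10^-4) / (4.8791712 × 10^-4) = 0.9497.

0.9497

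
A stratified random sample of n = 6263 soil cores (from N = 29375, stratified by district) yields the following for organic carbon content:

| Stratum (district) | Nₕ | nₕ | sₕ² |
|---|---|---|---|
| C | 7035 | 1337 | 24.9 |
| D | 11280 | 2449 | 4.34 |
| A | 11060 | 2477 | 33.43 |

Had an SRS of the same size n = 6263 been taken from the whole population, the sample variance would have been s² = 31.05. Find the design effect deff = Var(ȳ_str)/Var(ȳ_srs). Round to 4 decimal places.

Var(ȳ_str) = Σ Wₕ²(1−fₕ)sₕ²/nₕ with Wₕ = Nₕ/29375:
  C: (7035/29375)²·(1−1337/7035)·24.9/1337 = 8.6516459 × 10^-4
  D: (11280/29375)²·(1−2449/11280)·4.34/2449 = 2.0458047 × 10^-4
  A: (11060/29375)²·(1−2477/11060)·33.43/2477 = 0.0014847347
  → Var(ȳ_str) = 0.0025544798.
Var(ȳ_srs) = (1 − 6263/29375)·31.05/6263 = 0.0039006667.
deff = 0.0025544798 / 0.0039006667 = 0.6549.

0.6549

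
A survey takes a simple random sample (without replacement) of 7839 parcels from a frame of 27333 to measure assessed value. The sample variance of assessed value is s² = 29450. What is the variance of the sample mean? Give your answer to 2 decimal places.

2.68

Under SRS without replacement, Var(ȳ) = (1 − f)·s²/n with f = n/N = 7839/27333 = 0.28679618.
Var(ȳ) = (1 − 0.28679618)·29450/7839 = 0.71320382·3.7568567 = 2.6794046.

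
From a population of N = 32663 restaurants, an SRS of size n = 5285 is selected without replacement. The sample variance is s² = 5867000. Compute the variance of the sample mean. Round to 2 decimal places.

Under SRS without replacement, Var(ȳ) = (1 − f)·s²/n with f = n/N = 5285/32663 = 0.16180388.
Var(ȳ) = (1 − 0.16180388)·5867000/5285 = 0.83819612·1110.123 = 930.50079.

930.50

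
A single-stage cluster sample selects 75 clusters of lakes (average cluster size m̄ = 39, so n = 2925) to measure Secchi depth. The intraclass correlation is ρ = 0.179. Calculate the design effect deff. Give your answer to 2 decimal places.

deff = 1 + (39 − 1)·0.179 = 1 + 6.802 = 7.802.

7.80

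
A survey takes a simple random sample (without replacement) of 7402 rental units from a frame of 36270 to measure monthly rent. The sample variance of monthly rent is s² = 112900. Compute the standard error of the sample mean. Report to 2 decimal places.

3.48

Under SRS without replacement, Var(ȳ) = (1 − f)·s²/n with f = n/N = 7402/36270 = 0.20408051.
Var(ȳ) = (1 − 0.20408051)·112900/7402 = 0.79591949·15.252634 = 12.139869.
SE(ȳ) = √(12.139869) = 3.48.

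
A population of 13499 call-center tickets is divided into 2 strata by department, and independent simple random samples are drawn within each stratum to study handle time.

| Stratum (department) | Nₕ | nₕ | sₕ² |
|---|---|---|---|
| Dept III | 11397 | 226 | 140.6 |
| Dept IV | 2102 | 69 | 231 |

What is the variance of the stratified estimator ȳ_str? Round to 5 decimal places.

Var(ȳ_str) = Σₕ Wₕ²(1 − fₕ)sₕ²/nₕ with Wₕ = Nₕ/N, N = 13499.
Dept III: Wₕ = 0.84428476; term = 0.84428476²·(1 − 0.01982978)·140.6/226 = 0.43466662.
Dept IV: Wₕ = 0.15571524; term = 0.15571524²·(1 − 0.03282588)·231/69 = 0.078510869.
Sum = 0.51317749.

0.51318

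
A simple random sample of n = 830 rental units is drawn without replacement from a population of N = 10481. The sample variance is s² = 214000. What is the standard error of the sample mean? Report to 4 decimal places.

15.4082

Under SRS without replacement, Var(ȳ) = (1 − f)·s²/n with f = n/N = 830/10481 = 0.07919092.
Var(ȳ) = (1 − 0.07919092)·214000/830 = 0.92080908·257.83133 = 237.41343.
SE(ȳ) = √(237.41343) = 15.4082.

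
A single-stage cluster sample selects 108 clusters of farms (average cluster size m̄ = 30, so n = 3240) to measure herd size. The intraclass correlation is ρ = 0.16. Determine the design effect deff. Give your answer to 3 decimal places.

deff = 1 + (30 − 1)·0.16 = 1 + 4.64 = 5.64.

5.640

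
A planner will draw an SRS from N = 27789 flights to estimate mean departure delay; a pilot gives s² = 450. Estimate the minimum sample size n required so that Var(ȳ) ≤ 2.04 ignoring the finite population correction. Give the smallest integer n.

Without fpc, n₀ = s²/D = 450/2.04 = 220.5882.
Rounding up, n = 221.

221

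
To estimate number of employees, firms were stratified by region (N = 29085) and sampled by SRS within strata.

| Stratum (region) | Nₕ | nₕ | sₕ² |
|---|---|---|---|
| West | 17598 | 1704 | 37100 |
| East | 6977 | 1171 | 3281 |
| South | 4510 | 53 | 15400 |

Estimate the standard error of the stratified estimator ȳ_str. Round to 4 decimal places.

Var(ȳ_str) = Σₕ Wₕ²(1 − fₕ)sₕ²/nₕ with Wₕ = Nₕ/N, N = 29085.
West: Wₕ = 0.60505415; term = 0.60505415²·(1 − 0.09682919)·37100/1704 = 7.198843.
East: Wₕ = 0.23988310; term = 0.23988310²·(1 − 0.16783718)·3281/1171 = 0.13417047.
South: Wₕ = 0.15506275; term = 0.15506275²·(1 − 0.01175166)·15400/53 = 6.9043992.
Sum = 14.237413.
SE = √(14.237413) = 3.7732.

3.7732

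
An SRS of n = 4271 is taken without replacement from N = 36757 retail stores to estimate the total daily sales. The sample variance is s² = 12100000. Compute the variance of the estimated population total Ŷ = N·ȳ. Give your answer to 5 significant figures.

Var(Ŷ) = N²·Var(ȳ) = N²·(1 − n/N)·s²/n.
f = 4271/36757 = 0.11619555; Var(ȳ) = 0.88380445·12100000/4271 = 2503.8712.
Var(Ŷ) = 36757² · 2503.8712 = 3.3829229 × 10^12.

3.3829 × 10^12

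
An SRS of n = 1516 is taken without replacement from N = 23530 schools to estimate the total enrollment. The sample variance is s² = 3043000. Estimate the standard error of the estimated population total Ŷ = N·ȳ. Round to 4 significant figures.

1.020 × 10^6

Var(Ŷ) = N²·Var(ȳ) = N²·(1 − n/N)·s²/n.
f = 1516/23530 = 0.06442839; Var(ȳ) = 0.93557161·3043000/1516 = 1877.9317.
Var(Ŷ) = 23530² · 1877.9317 = 1.0397374 × 10^12.
SE(Ŷ) = √(1.0397374 × 10^12) = 1.020 × 10^6.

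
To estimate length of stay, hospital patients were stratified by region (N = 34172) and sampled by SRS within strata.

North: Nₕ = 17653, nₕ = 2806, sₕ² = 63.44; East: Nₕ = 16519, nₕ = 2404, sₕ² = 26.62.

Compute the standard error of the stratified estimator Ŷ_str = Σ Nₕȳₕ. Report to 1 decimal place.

2916.8

Var(Ŷ_str) = Σₕ Nₕ²(1 − fₕ)sₕ²/nₕ.
North: 17653²·(1 − 2806/17653)·63.44/2806 = 5.9256055 × 10^6.
East: 16519²·(1 − 2404/16519)·26.62/2404 = 2.5818929 × 10^6.
Sum = 8.5074984 × 10^6.
SE = √(8.5074984 × 10^6) = 2916.8.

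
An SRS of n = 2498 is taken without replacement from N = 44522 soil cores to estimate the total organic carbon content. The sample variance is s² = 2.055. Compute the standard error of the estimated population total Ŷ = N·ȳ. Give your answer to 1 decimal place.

Var(Ŷ) = N²·Var(ȳ) = N²·(1 − n/N)·s²/n.
f = 2498/44522 = 0.05610709; Var(ȳ) = 0.94389291·2.055/2498 = 7.7650117 × 10^-4.
Var(Ŷ) = 44522² · (7.7650117 × 10^-4) = 1.5391872 × 10^6.
SE(Ŷ) = √(1.5391872 × 10^6) = 1240.6.

1240.6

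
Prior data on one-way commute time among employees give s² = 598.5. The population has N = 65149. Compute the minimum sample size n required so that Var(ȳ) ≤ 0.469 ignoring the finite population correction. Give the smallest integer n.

1277

Without fpc, n₀ = s²/D = 598.5/0.469 = 1276.1194.
Rounding up, n = 1277.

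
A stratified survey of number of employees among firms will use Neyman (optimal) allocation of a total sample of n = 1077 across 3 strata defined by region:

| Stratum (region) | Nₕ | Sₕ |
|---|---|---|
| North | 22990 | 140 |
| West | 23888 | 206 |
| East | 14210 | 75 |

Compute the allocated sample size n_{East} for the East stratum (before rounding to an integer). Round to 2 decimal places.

Neyman allocation: nₕ = n·NₕSₕ / Σⱼ NⱼSⱼ.
Σ NⱼSⱼ = 22990·140 + 23888·206 + 14210·75 = 9.205278 × 10^6.
n_{East} = 1077·14210·75 / (9.205278 × 10^6) = 124.69.

124.69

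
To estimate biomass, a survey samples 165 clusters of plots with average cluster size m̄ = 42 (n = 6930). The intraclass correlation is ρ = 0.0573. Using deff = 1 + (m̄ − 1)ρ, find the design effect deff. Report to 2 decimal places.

3.35

deff = 1 + (42 − 1)·0.0573 = 1 + 2.3493 = 3.3493.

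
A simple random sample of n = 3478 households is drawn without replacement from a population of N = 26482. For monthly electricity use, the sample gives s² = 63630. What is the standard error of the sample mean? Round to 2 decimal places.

3.99

Under SRS without replacement, Var(ȳ) = (1 − f)·s²/n with f = n/N = 3478/26482 = 0.13133449.
Var(ȳ) = (1 − 0.13133449)·63630/3478 = 0.86866551·18.294997 = 15.892233.
SE(ȳ) = √(15.892233) = 3.99.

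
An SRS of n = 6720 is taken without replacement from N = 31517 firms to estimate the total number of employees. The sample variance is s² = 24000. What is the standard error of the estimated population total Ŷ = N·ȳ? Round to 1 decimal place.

Var(Ŷ) = N²·Var(ȳ) = N²·(1 − n/N)·s²/n.
f = 6720/31517 = 0.21321826; Var(ȳ) = 0.78678174·24000/6720 = 2.8099348.
Var(Ŷ) = 31517² · 2.8099348 = 2.7911681 × 10^9.
SE(Ŷ) = √(2.7911681 × 10^9) = 52831.5.

52831.5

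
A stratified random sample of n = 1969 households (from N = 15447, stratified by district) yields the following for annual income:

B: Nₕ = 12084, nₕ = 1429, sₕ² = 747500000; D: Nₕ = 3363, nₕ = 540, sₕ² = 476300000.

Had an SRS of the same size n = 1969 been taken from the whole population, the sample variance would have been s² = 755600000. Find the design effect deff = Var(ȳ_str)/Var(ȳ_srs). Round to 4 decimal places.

Var(ȳ_str) = Σ Wₕ²(1−fₕ)sₕ²/nₕ with Wₕ = Nₕ/15447:
  B: (12084/15447)²·(1−1429/12084)·747500000/1429 = 282263.58
  D: (3363/15447)²·(1−540/3363)·476300000/540 = 35094.275
  → Var(ȳ_str) = 317357.86.
Var(ȳ_srs) = (1 − 1969/15447)·755600000/1969 = 334832.45.
deff = 317357.86 / 334832.45 = 0.9478.

0.9478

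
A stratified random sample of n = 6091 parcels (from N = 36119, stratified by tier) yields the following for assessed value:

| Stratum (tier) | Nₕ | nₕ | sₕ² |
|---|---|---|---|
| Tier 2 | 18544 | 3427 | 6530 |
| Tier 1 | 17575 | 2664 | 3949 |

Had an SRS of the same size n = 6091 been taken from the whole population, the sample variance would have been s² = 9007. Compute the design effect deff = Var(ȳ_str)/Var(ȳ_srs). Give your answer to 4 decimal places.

0.5753

Var(ȳ_str) = Σ Wₕ²(1−fₕ)sₕ²/nₕ with Wₕ = Nₕ/36119:
  Tier 2: (18544/36119)²·(1−3427/18544)·6530/3427 = 0.40944604
  Tier 1: (17575/36119)²·(1−2664/17575)·3949/2664 = 0.29777181
  → Var(ȳ_str) = 0.70721785.
Var(ȳ_srs) = (1 − 6091/36119)·9007/6091 = 1.229369.
deff = 0.70721785 / 1.229369 = 0.5753.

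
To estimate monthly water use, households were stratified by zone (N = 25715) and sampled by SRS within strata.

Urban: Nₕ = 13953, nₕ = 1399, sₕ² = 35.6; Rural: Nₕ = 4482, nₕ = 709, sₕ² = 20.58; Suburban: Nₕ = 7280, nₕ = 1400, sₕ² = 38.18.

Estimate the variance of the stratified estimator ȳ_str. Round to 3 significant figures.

0.00925

Var(ȳ_str) = Σₕ Wₕ²(1 − fₕ)sₕ²/nₕ with Wₕ = Nₕ/N, N = 25715.
Urban: Wₕ = 0.54260159; term = 0.54260159²·(1 − 0.10026518)·35.6/1399 = 0.0067407612.
Rural: Wₕ = 0.17429516; term = 0.17429516²·(1 − 0.15818831)·20.58/709 = 7.4230902 × 10^-4.
Suburban: Wₕ = 0.28310325; term = 0.28310325²·(1 − 0.19230769)·38.18/1400 = 0.0017654017.
Sum = 0.0092484719.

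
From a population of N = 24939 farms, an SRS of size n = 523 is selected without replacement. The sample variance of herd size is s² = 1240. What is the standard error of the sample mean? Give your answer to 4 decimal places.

1.5236

Under SRS without replacement, Var(ȳ) = (1 − f)·s²/n with f = n/N = 523/24939 = 0.02097117.
Var(ȳ) = (1 − 0.02097117)·1240/523 = 0.97902883·2.3709369 = 2.3212156.
SE(ȳ) = √(2.3212156) = 1.5236.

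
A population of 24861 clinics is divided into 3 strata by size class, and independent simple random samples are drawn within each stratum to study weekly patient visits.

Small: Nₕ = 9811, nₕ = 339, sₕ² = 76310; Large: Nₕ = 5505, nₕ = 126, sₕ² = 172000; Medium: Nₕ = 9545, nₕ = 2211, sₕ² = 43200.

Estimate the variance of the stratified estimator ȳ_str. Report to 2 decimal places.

101.46

Var(ȳ_str) = Σₕ Wₕ²(1 − fₕ)sₕ²/nₕ with Wₕ = Nₕ/N, N = 24861.
Small: Wₕ = 0.39463417; term = 0.39463417²·(1 − 0.03455305)·76310/339 = 33.845391.
Large: Wₕ = 0.22143116; term = 0.22143116²·(1 − 0.02288828)·172000/126 = 65.400276.
Medium: Wₕ = 0.38393468; term = 0.38393468²·(1 − 0.23163960)·43200/2211 = 2.2129656.
Sum = 101.45863.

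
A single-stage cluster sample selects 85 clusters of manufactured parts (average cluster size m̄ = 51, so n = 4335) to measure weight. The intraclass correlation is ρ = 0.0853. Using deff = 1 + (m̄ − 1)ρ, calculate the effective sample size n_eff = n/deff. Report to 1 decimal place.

823.4

deff = 1 + (51 − 1)·0.0853 = 1 + 4.265 = 5.265.
n_eff = 4335 / 5.265 = 823.4.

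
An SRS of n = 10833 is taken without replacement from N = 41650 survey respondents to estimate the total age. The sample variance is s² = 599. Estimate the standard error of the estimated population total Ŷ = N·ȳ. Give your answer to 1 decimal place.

8424.5

Var(Ŷ) = N²·Var(ȳ) = N²·(1 − n/N)·s²/n.
f = 10833/41650 = 0.26009604; Var(ȳ) = 0.73990396·599/10833 = 0.040912256.
Var(Ŷ) = 41650² · 0.040912256 = 7.0971411 × 10^7.
SE(Ŷ) = √(7.0971411 × 10^7) = 8424.5.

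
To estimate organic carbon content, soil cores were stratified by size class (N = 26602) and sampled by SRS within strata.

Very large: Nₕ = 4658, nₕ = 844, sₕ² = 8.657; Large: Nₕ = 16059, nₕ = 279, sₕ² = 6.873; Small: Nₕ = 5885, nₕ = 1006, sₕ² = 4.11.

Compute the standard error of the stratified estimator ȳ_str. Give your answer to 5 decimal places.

0.09615

Var(ȳ_str) = Σₕ Wₕ²(1 − fₕ)sₕ²/nₕ with Wₕ = Nₕ/N, N = 26602.
Very large: Wₕ = 0.17509962; term = 0.17509962²·(1 − 0.18119365)·8.657/844 = 2.574996 × 10^-4.
Large: Wₕ = 0.60367642; term = 0.60367642²·(1 − 0.01737344)·6.873/279 = 0.0088214314.
Small: Wₕ = 0.22122397; term = 0.22122397²·(1 − 0.17094308)·4.11/1006 = 1.6576489 × 10^-4.
Sum = 0.0092446959.
SE = √(0.0092446959) = 0.09615.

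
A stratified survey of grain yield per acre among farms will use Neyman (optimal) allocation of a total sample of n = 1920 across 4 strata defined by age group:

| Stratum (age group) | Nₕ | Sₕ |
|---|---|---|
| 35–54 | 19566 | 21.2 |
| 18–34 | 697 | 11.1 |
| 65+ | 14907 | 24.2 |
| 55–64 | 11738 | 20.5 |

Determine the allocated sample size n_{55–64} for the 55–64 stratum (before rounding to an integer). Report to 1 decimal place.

Neyman allocation: nₕ = n·NₕSₕ / Σⱼ NⱼSⱼ.
Σ NⱼSⱼ = 19566·21.2 + 697·11.1 + 14907·24.2 + 11738·20.5 = 1.0239143 × 10^6.
n_{55–64} = 1920·11738·20.5 / (1.0239143 × 10^6) = 451.2.

451.2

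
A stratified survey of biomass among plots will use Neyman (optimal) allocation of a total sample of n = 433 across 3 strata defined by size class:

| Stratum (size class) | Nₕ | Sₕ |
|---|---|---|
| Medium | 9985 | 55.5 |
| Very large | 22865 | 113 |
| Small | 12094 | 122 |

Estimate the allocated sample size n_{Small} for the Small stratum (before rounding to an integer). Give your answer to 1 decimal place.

138.5

Neyman allocation: nₕ = n·NₕSₕ / Σⱼ NⱼSⱼ.
Σ NⱼSⱼ = 9985·55.5 + 22865·113 + 12094·122 = 4.6133805 × 10^6.
n_{Small} = 433·12094·122 / (4.6133805 × 10^6) = 138.5.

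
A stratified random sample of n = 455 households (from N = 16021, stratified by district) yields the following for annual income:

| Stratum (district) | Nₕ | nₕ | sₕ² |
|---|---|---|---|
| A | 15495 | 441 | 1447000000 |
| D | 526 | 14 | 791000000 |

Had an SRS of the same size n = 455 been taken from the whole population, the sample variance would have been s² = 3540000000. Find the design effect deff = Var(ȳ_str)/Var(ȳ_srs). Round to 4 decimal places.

Var(ȳ_str) = Σ Wₕ²(1−fₕ)sₕ²/nₕ with Wₕ = Nₕ/16021:
  A: (15495/16021)²·(1−441/15495)·1447000000/441 = 2.9819077 × 10^6
  D: (526/16021)²·(1−14/526)·791000000/14 = 59282.282
  → Var(ȳ_str) = 3.04119 × 10^6.
Var(ȳ_srs) = (1 − 455/16021)·3540000000/455 = 7.5592598 × 10^6.
deff = (3.04119 × 10^6) / (7.5592598 × 10^6) = 0.4023.

0.4023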